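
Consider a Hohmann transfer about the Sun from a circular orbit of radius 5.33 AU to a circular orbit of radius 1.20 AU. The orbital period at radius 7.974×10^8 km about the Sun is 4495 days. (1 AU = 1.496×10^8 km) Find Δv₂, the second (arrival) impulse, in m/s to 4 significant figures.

From Kepler's third law T² = 4π²r³/μ at r = 7.974×10^8 km, T = 4495 days = 4495 × 86400 s = 3.88368×10^8 s: μ = 4π²r³/T² = 1.32709×10^11 km³/s².
In km: r₁ = 5.33 × 1.496×10^8 = 7.97368×10^8 km; r₂ = 1.20 × 1.496×10^8 = 1.7952×10^8 km.
The Hohmann ellipse has a_t = (r₁ + r₂)/2 = 4.88444×10^8 km.
Circular speed at r = 1.7952×10^8 km: v_c = √(μ/r) = 27.19 km/s.
Transfer-orbit speed at the same r (vis-viva, a = a_t): v_t = √[μ(2/r − 1/a_t)] = 34.74 km/s.
Δv₂ = |v_t − v_c| = |34.74 − 27.19| = 7.550 km/s.

Δv₂ = 7550 m/s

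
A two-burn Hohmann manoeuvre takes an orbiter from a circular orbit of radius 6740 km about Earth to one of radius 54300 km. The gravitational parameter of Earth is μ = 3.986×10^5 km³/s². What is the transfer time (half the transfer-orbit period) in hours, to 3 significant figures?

The Hohmann ellipse has a_t = (r₁ + r₂)/2 = 30520 km.
By Kepler's third law the transfer-orbit period is T = 2π√(a_t³/μ), so t = T/2 = 26530 s.
Converting: 26530 s ÷ 3600 s/hour = 7.37 hours.

t = 7.37 hours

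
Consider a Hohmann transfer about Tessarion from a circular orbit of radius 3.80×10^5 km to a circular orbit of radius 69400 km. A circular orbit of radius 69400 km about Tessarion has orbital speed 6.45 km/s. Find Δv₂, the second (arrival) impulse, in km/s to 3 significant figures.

From the circular-orbit relation v² = μ/r at r = 69400 km: μ = v²r = (6.45)² × 69400 = 2.88721×10^6 km³/s².
Transfer-ellipse semi-major axis a_t = (r₁ + r₂)/2 = (3.800×10^5 + 69400)/2 = 2.247×10^5 km.
On the circular orbit at r = 69400 km, v_c = √(μ/r) = 6.450 km/s.
Vis-viva on the transfer ellipse at r = 69400 km gives v_t = √[μ(2/r − 1/a_t)] = 8.388 km/s.
Δv₂ = |v_t − v_c| = |8.388 − 6.450| = 1.938 km/s.

Δv₂ = 1.94 km/s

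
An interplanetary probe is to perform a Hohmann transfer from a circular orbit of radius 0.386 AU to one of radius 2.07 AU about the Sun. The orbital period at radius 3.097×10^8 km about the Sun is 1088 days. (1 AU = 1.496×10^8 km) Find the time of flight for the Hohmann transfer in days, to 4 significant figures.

From Kepler's third law T² = 4π²r³/μ at r = 3.097×10^8 km, T = 1088 days = 1088 × 86400 s = 9.40032×10^7 s: μ = 4π²r³/T² = 1.32708×10^11 km³/s².
In km: r₁ = 0.386 × 1.496×10^8 = 5.77456×10^7 km; r₂ = 2.07 × 1.496×10^8 = 3.09672×10^8 km.
Transfer-ellipse semi-major axis a_t = (r₁ + r₂)/2 = (5.77456×10^7 + 3.09672×10^8)/2 = 1.837088×10^8 km.
By Kepler's third law the transfer-orbit period is T = 2π√(a_t³/μ), so t = T/2 = 2.147×10^7 s.
Converting: 2.147×10^7 s ÷ 86400 s/day = 248.5 days.

t = 248.5 days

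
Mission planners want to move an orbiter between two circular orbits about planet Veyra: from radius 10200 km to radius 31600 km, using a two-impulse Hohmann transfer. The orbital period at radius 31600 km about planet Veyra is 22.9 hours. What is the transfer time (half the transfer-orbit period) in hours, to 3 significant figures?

From Kepler's third law T² = 4π²r³/μ at r = 31600 km, T = 22.9 hours = 22.9 × 3600 s = 82440 s: μ = 4π²r³/T² = 1.83293×10^5 km³/s².
Semi-major axis of the transfer orbit: a_t = (10200 + 31600)/2 = 20900 km.
By Kepler's third law the transfer-orbit period is T = 2π√(a_t³/μ), so t = T/2 = 22170 s.
Converting: 22170 s ÷ 3600 s/hour = 6.16 hours.

t = 6.16 hours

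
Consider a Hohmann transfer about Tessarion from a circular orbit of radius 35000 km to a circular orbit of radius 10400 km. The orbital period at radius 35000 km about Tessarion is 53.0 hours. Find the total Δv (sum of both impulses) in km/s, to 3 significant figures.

From Kepler's third law T² = 4π²r³/μ at r = 35000 km, T = 53.0 hours = 53.0 × 3600 s = 1.908×10^5 s: μ = 4π²r³/T² = 46495.1 km³/s².
The Hohmann ellipse has a_t = (r₁ + r₂)/2 = 22700 km.
At r₁ the circular-orbit speed is v₁ = √(μ/r₁) = 1.15258 km/s.
On the transfer ellipse at r₁, vis-viva equation gives v_a = √[μ(2/r₁ − 1/a_t)] = 0.780141 km/s.
First burn Δv₁ = |v_a − v₁| = 0.3724 km/s.
Circular speed at r₂: v₂ = √(μ/r₂) = 2.1144 km/s.
Transfer-orbit speed at r₂: v_p = √[μ(2/r₂ − 1/a_t)] = 2.6255 km/s.
Second burn Δv₂ = |v₂ − v_p| = 0.5111 km/s.
Δv = Δv₁ + Δv₂ = 0.3724 + 0.5111 = 0.8835 km/s.

Δv = 0.884 km/s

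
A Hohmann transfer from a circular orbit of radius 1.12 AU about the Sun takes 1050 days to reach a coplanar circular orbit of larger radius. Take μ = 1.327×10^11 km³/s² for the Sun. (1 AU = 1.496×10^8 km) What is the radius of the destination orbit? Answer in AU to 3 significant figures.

In km: r₁ = 1.12 × 1.496×10^8 = 1.67552×10^8 km.
Transfer time t = 1050 days = 9.072×10^7 s, and t = π√(a_t³/μ).
So a_t = (μ t²/π²)^(1/3) = (1.327×10^11 × (9.072×10^7)² / π²)^(1/3) = 4.8009×10^8 km.
Since a_t = (r₁ + r₂)/2, r₂ = 2a_t − r₁ = 2×4.8009×10^8 − 1.67552×10^8 = 7.92628×10^8 km.
In AU: r₂ = 7.92628×10^8 / 1.496×10^8 = 5.30 AU.

r₂ = 5.30 AU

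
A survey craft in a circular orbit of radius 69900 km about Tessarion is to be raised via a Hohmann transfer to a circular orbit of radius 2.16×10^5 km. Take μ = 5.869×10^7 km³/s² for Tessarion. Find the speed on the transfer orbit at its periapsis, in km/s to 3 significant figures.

Semi-major axis of the transfer orbit: a_t = (69900 + 2.160×10^5)/2 = 1.4295×10^5 km.
At periapsis, r = 69900 km.
Applying v² = μ(2/r − 1/a_t): v = 35.62 km/s.

v = 35.6 km/s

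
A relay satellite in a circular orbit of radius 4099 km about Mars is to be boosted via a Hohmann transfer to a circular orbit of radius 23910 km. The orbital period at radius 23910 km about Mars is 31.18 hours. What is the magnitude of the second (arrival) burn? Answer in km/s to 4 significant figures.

From Kepler's third law T² = 4π²r³/μ at r = 23910 km, T = 31.18 hours = 31.18 × 3600 s = 1.12248×10^5 s: μ = 4π²r³/T² = 42829.3 km³/s².
Transfer-ellipse semi-major axis a_t = (r₁ + r₂)/2 = (4099 + 23910)/2 = 14004.5 km.
On the circular orbit at r = 23910 km, v_c = √(μ/r) = 1.3384 km/s.
Vis-viva on the transfer ellipse at r = 23910 km gives v_t = √[μ(2/r − 1/a_t)] = 0.72408 km/s.
Δv₂ = |v_t − v_c| = |0.72408 − 1.3384| = 0.6143 km/s.

Δv₂ = 0.6143 km/s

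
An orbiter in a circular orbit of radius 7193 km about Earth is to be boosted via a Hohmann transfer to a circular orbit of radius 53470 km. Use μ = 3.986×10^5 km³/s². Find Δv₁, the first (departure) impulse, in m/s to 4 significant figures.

Δv₁ = 2440 m/s

Transfer-ellipse semi-major axis a_t = (r₁ + r₂)/2 = (7193 + 53470)/2 = 30331.5 km.
Circular speed at r = 7193 km: v_c = √(μ/r) = 7.444 km/s.
Transfer-orbit speed at the same r (vis-viva, a = a_t): v_t = √[μ(2/r − 1/a_t)] = 9.884 km/s.
Δv₁ = |v_t − v_c| = |9.884 − 7.444| = 2.440 km/s.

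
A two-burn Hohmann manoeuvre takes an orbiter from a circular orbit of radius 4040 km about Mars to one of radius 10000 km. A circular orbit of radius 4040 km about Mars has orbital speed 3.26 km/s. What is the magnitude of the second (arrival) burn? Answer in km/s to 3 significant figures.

Δv₂ = 0.500 km/s

From the circular-orbit relation v² = μ/r at r = 4040 km: μ = v²r = (3.26)² × 4040 = 42935.5 km³/s².
The Hohmann ellipse has a_t = (r₁ + r₂)/2 = 7020 km.
Circular speed at r = 10000 km: v_c = √(μ/r) = 2.0721 km/s.
Transfer-orbit speed at the same r (vis-viva, a = a_t): v_t = √[μ(2/r − 1/a_t)] = 1.5719 km/s.
Δv₂ = |v_t − v_c| = |1.5719 − 2.0721| = 0.5002 km/s.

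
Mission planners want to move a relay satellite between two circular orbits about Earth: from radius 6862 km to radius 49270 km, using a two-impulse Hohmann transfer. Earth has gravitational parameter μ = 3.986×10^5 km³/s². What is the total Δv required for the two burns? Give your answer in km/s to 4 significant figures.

Transfer-ellipse semi-major axis a_t = (r₁ + r₂)/2 = (6862 + 49270)/2 = 28066 km.
Circular speed at r₁: v₁ = √(μ/r₁) = √(3.986×10^5/6862) = 7.62155 km/s.
On the transfer ellipse at r₁, vis-viva gives v_p = √[μ(2/r₁ − 1/a_t)] = 10.0982 km/s.
First burn Δv₁ = |v_p − v₁| = 2.477 km/s.
At r₂, v₂ = √(μ/r₂) = 2.844 km/s.
Transfer-orbit speed at r₂: v_a = √[μ(2/r₂ − 1/a_t)] = 1.406 km/s.
Second burn Δv₂ = |v₂ − v_a| = 1.438 km/s.
Δv = Δv₁ + Δv₂ = 2.477 + 1.438 = 3.915 km/s.

Δv = 3.915 km/s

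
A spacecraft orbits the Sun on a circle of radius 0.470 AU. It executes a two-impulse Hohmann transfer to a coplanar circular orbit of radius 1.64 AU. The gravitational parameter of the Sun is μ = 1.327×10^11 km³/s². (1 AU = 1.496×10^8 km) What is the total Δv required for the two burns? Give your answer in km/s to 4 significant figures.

In km: r₁ = 0.470 × 1.496×10^8 = 7.0312×10^7 km; r₂ = 1.64 × 1.496×10^8 = 2.45344×10^8 km.
Semi-major axis of the transfer orbit: a_t = (7.0312×10^7 + 2.45344×10^8)/2 = 1.57828×10^8 km.
Circular speed at r₁: v₁ = √(μ/r₁) = √(1.327×10^11/7.0312×10^7) = 43.443 km/s.
Transfer-orbit speed at r₁ (v² = μ(2/r − 1/a)): v_p = √[μ(2/r₁ − 1/a_t)] = 54.165 km/s.
First burn Δv₁ = |v_p − v₁| = 10.722 km/s.
At r₂, v₂ = √(μ/r₂) = 23.2567 km/s.
Transfer-orbit speed at r₂: v_a = √[μ(2/r₂ − 1/a_t)] = 15.5228 km/s.
Second burn Δv₂ = |v₂ − v_a| = 7.7339 km/s.
Total Δv = Δv₁ + Δv₂ = 18.46 km/s.

Δv = 18.46 km/s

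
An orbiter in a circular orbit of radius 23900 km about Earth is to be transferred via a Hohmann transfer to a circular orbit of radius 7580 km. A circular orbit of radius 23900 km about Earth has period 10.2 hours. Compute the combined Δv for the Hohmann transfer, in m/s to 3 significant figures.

From Kepler's third law T² = 4π²r³/μ at r = 23900 km, T = 10.2 hours = 10.2 × 3600 s = 36720 s: μ = 4π²r³/T² = 3.99713×10^5 km³/s².
Transfer-ellipse semi-major axis a_t = (r₁ + r₂)/2 = (23900 + 7580)/2 = 15740 km.
Circular speed at r₁: v₁ = √(μ/r₁) = √(3.99713×10^5/23900) = 4.090 km/s.
Transfer-orbit speed at r₁ (vis-viva): v_a = √[μ(2/r₁ − 1/a_t)] = 2.838 km/s.
First burn Δv₁ = |v_a − v₁| = 1.252 km/s.
Circular speed at r₂: v₂ = √(μ/r₂) = 7.262 km/s.
Transfer-orbit speed at r₂: v_p = √[μ(2/r₂ − 1/a_t)] = 8.948 km/s.
Second burn Δv₂ = |v₂ − v_p| = 1.686 km/s.
Δv = Δv₁ + Δv₂ = 1.252 + 1.686 = 2.938 km/s.

Δv = 2940 m/s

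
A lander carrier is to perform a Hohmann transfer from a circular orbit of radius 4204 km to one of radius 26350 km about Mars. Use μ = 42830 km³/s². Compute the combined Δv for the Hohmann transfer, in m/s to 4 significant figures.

Δv = 1606 m/s

Semi-major axis of the transfer orbit: a_t = (4204 + 26350)/2 = 15277 km.
At r₁ the circular-orbit speed is v₁ = √(μ/r₁) = 3.192 km/s.
On the transfer ellipse at r₁, v² = μ(2/r − 1/a) gives v_p = √[μ(2/r₁ − 1/a_t)] = 4.192 km/s.
First burn Δv₁ = |v_p − v₁| = 1.000 km/s.
At r₂, v₂ = √(μ/r₂) = 1.2749 km/s.
Transfer-orbit speed at r₂: v_a = √[μ(2/r₂ − 1/a_t)] = 0.66880 km/s.
Second burn Δv₂ = |v₂ − v_a| = 0.6061 km/s.
Δv = Δv₁ + Δv₂ = 1.000 + 0.6061 = 1.606 km/s.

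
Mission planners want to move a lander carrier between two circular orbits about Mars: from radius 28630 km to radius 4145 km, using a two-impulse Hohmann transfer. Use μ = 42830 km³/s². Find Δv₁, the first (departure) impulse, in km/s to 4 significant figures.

Δv₁ = 0.6080 km/s

Semi-major axis of the transfer orbit: a_t = (28630 + 4145)/2 = 16387.5 km.
On the circular orbit at r = 28630 km, v_c = √(μ/r) = 1.2231 km/s.
Transfer-orbit speed at the same r (vis-viva, a = a_t): v_t = √[μ(2/r − 1/a_t)] = 0.61513 km/s.
Δv₁ = |v_t − v_c| = |0.61513 − 1.2231| = 0.6080 km/s.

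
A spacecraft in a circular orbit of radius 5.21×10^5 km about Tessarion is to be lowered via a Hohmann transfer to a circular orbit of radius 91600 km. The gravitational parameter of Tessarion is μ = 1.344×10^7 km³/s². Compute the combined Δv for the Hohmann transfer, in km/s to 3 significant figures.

Semi-major axis of the transfer orbit: a_t = (5.210×10^5 + 91600)/2 = 3.063×10^5 km.
At r₁ the circular-orbit speed is v₁ = √(μ/r₁) = 5.0790 km/s.
Transfer-orbit speed at r₁ (v² = μ(2/r − 1/a)): v_a = √[μ(2/r₁ − 1/a_t)] = 2.7775 km/s.
First burn Δv₁ = |v_a − v₁| = 2.3015 km/s.
Circular speed at r₂: v₂ = √(μ/r₂) = 12.1130 km/s.
Transfer-orbit speed at r₂: v_p = √[μ(2/r₂ − 1/a_t)] = 15.7978 km/s.
Second burn Δv₂ = |v₂ − v_p| = 3.6848 km/s.
Total Δv = Δv₁ + Δv₂ = 5.986 km/s.

Δv = 5.99 km/s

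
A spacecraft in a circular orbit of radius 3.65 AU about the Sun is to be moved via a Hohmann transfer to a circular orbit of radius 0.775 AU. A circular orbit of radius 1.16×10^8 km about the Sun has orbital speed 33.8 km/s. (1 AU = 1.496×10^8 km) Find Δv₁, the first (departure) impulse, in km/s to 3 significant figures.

From the circular-orbit relation v² = μ/r at r = 1.16×10^8 km: μ = v²r = (33.8)² × 1.16×10^8 = 1.32523×10^11 km³/s².
In km: r₁ = 3.65 × 1.496×10^8 = 5.4604×10^8 km; r₂ = 0.775 × 1.496×10^8 = 1.1594×10^8 km.
The Hohmann ellipse has a_t = (r₁ + r₂)/2 = 3.3099×10^8 km.
On the circular orbit at r = 5.4604×10^8 km, v_c = √(μ/r) = 15.579 km/s.
Transfer-orbit speed at the same r (vis-viva, a = a_t): v_t = √[μ(2/r − 1/a_t)] = 9.2202 km/s.
Δv₁ = |v_t − v_c| = |9.2202 − 15.579| = 6.359 km/s.

Δv₁ = 6.36 km/s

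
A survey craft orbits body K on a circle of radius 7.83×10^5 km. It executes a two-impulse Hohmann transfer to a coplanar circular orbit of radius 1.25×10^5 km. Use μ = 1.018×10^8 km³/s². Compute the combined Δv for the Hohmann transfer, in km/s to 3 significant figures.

Δv = 14.4 km/s

Transfer-ellipse semi-major axis a_t = (r₁ + r₂)/2 = (7.830×10^5 + 1.250×10^5)/2 = 4.540×10^5 km.
Circular speed at r₁: v₁ = √(μ/r₁) = √(1.018×10^8/7.830×10^5) = 11.402 km/s.
Transfer-orbit speed at r₁ (vis-viva): v_a = √[μ(2/r₁ − 1/a_t)] = 5.9830 km/s.
First burn Δv₁ = |v_a − v₁| = 5.419 km/s.
At r₂, v₂ = √(μ/r₂) = 28.54 km/s.
Transfer-orbit speed at r₂: v_p = √[μ(2/r₂ − 1/a_t)] = 37.48 km/s.
Second burn Δv₂ = |v₂ − v_p| = 8.940 km/s.
Total Δv = Δv₁ + Δv₂ = 14.36 km/s.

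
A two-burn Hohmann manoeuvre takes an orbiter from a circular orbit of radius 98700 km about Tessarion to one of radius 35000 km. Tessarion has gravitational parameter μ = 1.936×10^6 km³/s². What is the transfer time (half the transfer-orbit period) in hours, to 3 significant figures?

t = 10.8 hours

The Hohmann ellipse has a_t = (r₁ + r₂)/2 = 66850 km.
By Kepler's third law the transfer-orbit period is T = 2π√(a_t³/μ), so t = T/2 = 39030 s.
Converting: 39030 s ÷ 3600 s/hour = 10.8 hours.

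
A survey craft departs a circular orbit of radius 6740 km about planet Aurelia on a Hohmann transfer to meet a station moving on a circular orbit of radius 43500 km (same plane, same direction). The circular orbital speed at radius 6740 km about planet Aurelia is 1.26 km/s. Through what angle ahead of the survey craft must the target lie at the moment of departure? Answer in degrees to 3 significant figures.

φ = 101°

From the circular-orbit relation v² = μ/r at r = 6740 km: μ = v²r = (1.26)² × 6740 = 10700.4 km³/s².
The Hohmann ellipse has a_t = (r₁ + r₂)/2 = 25120 km.
The half-period of the transfer ellipse is t = π√(a_t³/μ) = 1.2091×10^5 s.
The target's mean motion on its circular orbit is ω₂ = √(μ/r₂³) = 1.1402×10^-5 rad/s.
Angle swept by the target during transfer: ω₂·t = 1.3786 rad = 78.99°.
Arrival is 180° from departure on the ellipse, so φ = 180° − 78.99° = 101°.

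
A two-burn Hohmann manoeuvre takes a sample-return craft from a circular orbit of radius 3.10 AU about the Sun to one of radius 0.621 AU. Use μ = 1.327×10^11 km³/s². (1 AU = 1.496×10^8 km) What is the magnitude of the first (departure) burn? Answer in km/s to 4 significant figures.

In km: r₁ = 3.10 × 1.496×10^8 = 4.6376×10^8 km; r₂ = 0.621 × 1.496×10^8 = 9.29016×10^7 km.
Semi-major axis of the transfer orbit: a_t = (4.6376×10^8 + 9.29016×10^7)/2 = 2.783308×10^8 km.
On the circular orbit at r = 4.6376×10^8 km, v_c = √(μ/r) = 16.916 km/s.
Vis-viva on the transfer ellipse at r = 4.6376×10^8 km gives v_t = √[μ(2/r − 1/a_t)] = 9.7728 km/s.
Δv₁ = |v_t − v_c| = |9.7728 − 16.916| = 7.143 km/s.

Δv₁ = 7.143 km/s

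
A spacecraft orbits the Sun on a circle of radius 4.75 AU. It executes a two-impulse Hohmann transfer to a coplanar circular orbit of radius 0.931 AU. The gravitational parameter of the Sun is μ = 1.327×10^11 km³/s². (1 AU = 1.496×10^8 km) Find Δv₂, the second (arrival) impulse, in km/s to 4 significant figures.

In km: r₁ = 4.75 × 1.496×10^8 = 7.106×10^8 km; r₂ = 0.931 × 1.496×10^8 = 1.392776×10^8 km.
The Hohmann ellipse has a_t = (r₁ + r₂)/2 = 4.249388×10^8 km.
On the circular orbit at r = 1.392776×10^8 km, v_c = √(μ/r) = 30.867 km/s.
Transfer-orbit speed at the same r (vis-viva, a = a_t): v_t = √[μ(2/r − 1/a_t)] = 39.916 km/s.
Δv₂ = |v_t − v_c| = |39.916 − 30.867| = 9.049 km/s.

Δv₂ = 9.049 km/s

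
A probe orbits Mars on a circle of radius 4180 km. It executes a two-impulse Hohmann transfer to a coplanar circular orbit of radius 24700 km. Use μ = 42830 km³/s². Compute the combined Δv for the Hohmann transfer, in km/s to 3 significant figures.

Δv = 1.59 km/s

Semi-major axis of the transfer orbit: a_t = (4180 + 24700)/2 = 14440 km.
Circular speed at r₁: v₁ = √(μ/r₁) = √(42830/4180) = 3.2010 km/s.
On the transfer ellipse at r₁, v² = μ(2/r − 1/a) gives v_p = √[μ(2/r₁ − 1/a_t)] = 4.1865 km/s.
First burn Δv₁ = |v_p − v₁| = 0.9855 km/s.
At r₂, v₂ = √(μ/r₂) = 1.3168 km/s.
Transfer-orbit speed at r₂: v_a = √[μ(2/r₂ − 1/a_t)] = 0.70848 km/s.
Second burn Δv₂ = |v₂ − v_a| = 0.6083 km/s.
Δv = Δv₁ + Δv₂ = 0.9855 + 0.6083 = 1.594 km/s.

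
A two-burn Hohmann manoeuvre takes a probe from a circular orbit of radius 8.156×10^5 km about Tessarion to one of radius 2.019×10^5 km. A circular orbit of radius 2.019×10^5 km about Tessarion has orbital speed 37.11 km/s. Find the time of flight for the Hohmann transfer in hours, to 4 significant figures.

t = 18.99 hours

From the circular-orbit relation v² = μ/r at r = 2.019×10^5 km: μ = v²r = (37.11)² × 2.019×10^5 = 2.78047×10^8 km³/s².
Semi-major axis of the transfer orbit: a_t = (8.156×10^5 + 2.019×10^5)/2 = 5.0875×10^5 km.
Transfer time t = π√(a_t³/μ) = π√((5.0875×10^5)³ / 2.78047×10^8) = 68370 s.
Converting: 68370 s ÷ 3600 s/hour = 18.99 hours.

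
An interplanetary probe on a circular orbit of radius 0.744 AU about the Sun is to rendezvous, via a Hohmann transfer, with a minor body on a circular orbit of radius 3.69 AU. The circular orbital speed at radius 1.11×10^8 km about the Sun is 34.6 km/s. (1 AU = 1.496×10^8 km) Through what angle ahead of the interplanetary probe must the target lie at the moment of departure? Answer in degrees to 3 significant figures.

From the circular-orbit relation v² = μ/r at r = 1.11×10^8 km: μ = v²r = (34.6)² × 1.11×10^8 = 1.32885×10^11 km³/s².
In km: r₁ = 0.744 × 1.496×10^8 = 1.113024×10^8 km; r₂ = 3.69 × 1.496×10^8 = 5.52024×10^8 km.
The Hohmann ellipse has a_t = (r₁ + r₂)/2 = 3.316632×10^8 km.
Transfer time t = π√(a_t³/μ) = 5.20545×10^7 s.
Target angular speed ω₂ = √(μ/r₂³) = 2.81061×10^-8 rad/s.
Angle swept by the target during transfer: ω₂·t = 1.46305 rad = 83.83°.
Arrival is 180° from departure on the ellipse, so φ = 180° − 83.83° = 96.2°.

φ = 96.2°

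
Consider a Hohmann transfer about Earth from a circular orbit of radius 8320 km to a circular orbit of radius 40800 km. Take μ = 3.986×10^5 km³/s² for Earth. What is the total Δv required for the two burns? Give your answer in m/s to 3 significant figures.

Semi-major axis of the transfer orbit: a_t = (8320 + 40800)/2 = 24560 km.
At r₁ the circular-orbit speed is v₁ = √(μ/r₁) = 6.9216 km/s.
On the transfer ellipse at r₁, vis-viva gives v_p = √[μ(2/r₁ − 1/a_t)] = 8.9212 km/s.
First burn Δv₁ = |v_p − v₁| = 2.000 km/s.
Circular speed at r₂: v₂ = √(μ/r₂) = 3.1256 km/s.
Transfer-orbit speed at r₂: v_a = √[μ(2/r₂ − 1/a_t)] = 1.8192 km/s.
Second burn Δv₂ = |v₂ − v_a| = 1.306 km/s.
Δv = Δv₁ + Δv₂ = 2.000 + 1.306 = 3.306 km/s.

Δv = 3310 m/s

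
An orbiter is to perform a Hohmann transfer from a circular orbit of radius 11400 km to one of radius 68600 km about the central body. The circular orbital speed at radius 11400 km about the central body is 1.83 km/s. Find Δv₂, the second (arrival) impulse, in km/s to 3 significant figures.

From the circular-orbit relation v² = μ/r at r = 11400 km: μ = v²r = (1.83)² × 11400 = 38177.5 km³/s².
Semi-major axis of the transfer orbit: a_t = (11400 + 68600)/2 = 40000 km.
On the circular orbit at r = 68600 km, v_c = √(μ/r) = 0.7460 km/s.
Transfer-orbit speed at the same r (vis-viva, a = a_t): v_t = √[μ(2/r − 1/a_t)] = 0.3983 km/s.
Δv₂ = |v_t − v_c| = |0.3983 − 0.7460| = 0.3477 km/s.

Δv₂ = 0.348 km/s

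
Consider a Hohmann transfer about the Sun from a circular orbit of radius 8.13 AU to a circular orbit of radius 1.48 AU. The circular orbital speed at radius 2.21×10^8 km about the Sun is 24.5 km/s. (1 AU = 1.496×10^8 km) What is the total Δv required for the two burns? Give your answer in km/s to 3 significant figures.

From the circular-orbit relation v² = μ/r at r = 2.21×10^8 km: μ = v²r = (24.5)² × 2.21×10^8 = 1.32655×10^11 km³/s².
In km: r₁ = 8.13 × 1.496×10^8 = 1.216248×10^9 km; r₂ = 1.48 × 1.496×10^8 = 2.21408×10^8 km.
Semi-major axis of the transfer orbit: a_t = (1.216248×10^9 + 2.21408×10^8)/2 = 7.18828×10^8 km.
At r₁ the circular-orbit speed is v₁ = √(μ/r₁) = 10.444 km/s.
Transfer-orbit speed at r₁ (vis-viva equation): v_a = √[μ(2/r₁ − 1/a_t)] = 5.7961 km/s.
First burn Δv₁ = |v_a − v₁| = 4.648 km/s.
At r₂, v₂ = √(μ/r₂) = 24.477 km/s.
Transfer-orbit speed at r₂: v_p = √[μ(2/r₂ − 1/a_t)] = 31.839 km/s.
Second burn Δv₂ = |v₂ − v_p| = 7.362 km/s.
Total Δv = Δv₁ + Δv₂ = 12.01 km/s.

Δv = 12.0 km/s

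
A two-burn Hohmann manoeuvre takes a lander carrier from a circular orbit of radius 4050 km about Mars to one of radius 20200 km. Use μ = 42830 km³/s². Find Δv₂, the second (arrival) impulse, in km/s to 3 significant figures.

Δv₂ = 0.615 km/s

The Hohmann ellipse has a_t = (r₁ + r₂)/2 = 12125 km.
On the circular orbit at r = 20200 km, v_c = √(μ/r) = 1.45612 km/s.
Vis-viva on the transfer ellipse at r = 20200 km gives v_t = √[μ(2/r − 1/a_t)] = 0.841560 km/s.
Δv₂ = |v_t − v_c| = |0.841560 − 1.45612| = 0.6146 km/s.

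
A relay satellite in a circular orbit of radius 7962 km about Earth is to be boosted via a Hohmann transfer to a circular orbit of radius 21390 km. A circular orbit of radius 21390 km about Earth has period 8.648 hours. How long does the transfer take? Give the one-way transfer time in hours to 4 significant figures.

t = 2.457 hours

From Kepler's third law T² = 4π²r³/μ at r = 21390 km, T = 8.648 hours = 8.648 × 3600 s = 31132.8 s: μ = 4π²r³/T² = 3.98617×10^5 km³/s².
Semi-major axis of the transfer orbit: a_t = (7962 + 21390)/2 = 14676 km.
By Kepler's third law the transfer-orbit period is T = 2π√(a_t³/μ), so t = T/2 = 8846.7 s.
Converting: 8846.7 s ÷ 3600 s/hour = 2.457 hours.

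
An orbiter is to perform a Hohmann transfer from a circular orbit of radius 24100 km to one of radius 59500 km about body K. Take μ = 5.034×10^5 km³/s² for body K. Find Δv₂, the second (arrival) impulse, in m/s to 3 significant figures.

Semi-major axis of the transfer orbit: a_t = (24100 + 59500)/2 = 41800 km.
On the circular orbit at r = 59500 km, v_c = √(μ/r) = 2.9087 km/s.
Vis-viva on the transfer ellipse at r = 59500 km gives v_t = √[μ(2/r − 1/a_t)] = 2.2086 km/s.
Δv₂ = |v_t − v_c| = |2.2086 − 2.9087| = 0.7001 km/s.

Δv₂ = 700 m/s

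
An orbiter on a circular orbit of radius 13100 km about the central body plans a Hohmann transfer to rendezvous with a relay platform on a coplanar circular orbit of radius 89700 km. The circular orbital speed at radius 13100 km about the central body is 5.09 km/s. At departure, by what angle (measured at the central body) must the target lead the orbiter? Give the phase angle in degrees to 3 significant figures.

From the circular-orbit relation v² = μ/r at r = 13100 km: μ = v²r = (5.09)² × 13100 = 3.39396×10^5 km³/s².
The Hohmann ellipse has a_t = (r₁ + r₂)/2 = 51400 km.
Transfer time t = π√(a_t³/μ) = 62841 s.
The target's mean motion on its circular orbit is ω₂ = √(μ/r₂³) = 2.1685×10^-5 rad/s.
Angle swept by the target during transfer: ω₂·t = 1.3627 rad = 78.08°.
Arrival is 180° from departure on the ellipse, so φ = 180° − 78.08° = 102°.

φ = 102°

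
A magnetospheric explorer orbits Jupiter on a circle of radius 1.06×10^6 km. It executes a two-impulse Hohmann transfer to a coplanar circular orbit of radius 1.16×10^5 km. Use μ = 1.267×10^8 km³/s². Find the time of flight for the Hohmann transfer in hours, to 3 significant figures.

Transfer-ellipse semi-major axis a_t = (r₁ + r₂)/2 = (1.060×10^6 + 1.160×10^5)/2 = 5.880×10^5 km.
Transfer time t = π√(a_t³/μ) = π√((5.880×10^5)³ / 1.267×10^8) = 1.2584×10^5 s.
Converting: 1.2584×10^5 s ÷ 3600 s/hour = 35.0 hours.

t = 35.0 hours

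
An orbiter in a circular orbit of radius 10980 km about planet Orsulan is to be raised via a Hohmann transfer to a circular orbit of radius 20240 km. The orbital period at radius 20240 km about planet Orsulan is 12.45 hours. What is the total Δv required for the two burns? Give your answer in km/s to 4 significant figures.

From Kepler's third law T² = 4π²r³/μ at r = 20240 km, T = 12.45 hours = 12.45 × 3600 s = 44820 s: μ = 4π²r³/T² = 1.62947×10^5 km³/s².
Transfer-ellipse semi-major axis a_t = (r₁ + r₂)/2 = (10980 + 20240)/2 = 15610 km.
At r₁ the circular-orbit speed is v₁ = √(μ/r₁) = 3.8523 km/s.
Transfer-orbit speed at r₁ (vis-viva equation): v_p = √[μ(2/r₁ − 1/a_t)] = 4.3866 km/s.
First burn Δv₁ = |v_p − v₁| = 0.5343 km/s.
Circular speed at r₂: v₂ = √(μ/r₂) = 2.8374 km/s.
Transfer-orbit speed at r₂: v_a = √[μ(2/r₂ − 1/a_t)] = 2.3797 km/s.
Second burn Δv₂ = |v₂ − v_a| = 0.4577 km/s.
Total Δv = Δv₁ + Δv₂ = 0.9920 km/s.

Δv = 0.9920 km/s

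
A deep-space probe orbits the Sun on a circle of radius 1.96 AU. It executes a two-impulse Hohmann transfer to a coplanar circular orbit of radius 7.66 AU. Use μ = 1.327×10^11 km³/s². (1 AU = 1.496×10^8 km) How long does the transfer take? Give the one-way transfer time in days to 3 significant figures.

t = 1930 days

In km: r₁ = 1.96 × 1.496×10^8 = 2.93216×10^8 km; r₂ = 7.66 × 1.496×10^8 = 1.145936×10^9 km.
Semi-major axis of the transfer orbit: a_t = (2.93216×10^8 + 1.145936×10^9)/2 = 7.19576×10^8 km.
Transfer time t = π√(a_t³/μ) = π√((7.19576×10^8)³ / 1.327×10^11) = 1.665×10^8 s.
Converting: 1.665×10^8 s ÷ 86400 s/day = 1930 days.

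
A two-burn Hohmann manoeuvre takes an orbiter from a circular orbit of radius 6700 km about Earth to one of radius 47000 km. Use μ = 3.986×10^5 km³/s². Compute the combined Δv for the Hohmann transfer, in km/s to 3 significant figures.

Δv = 3.95 km/s

The Hohmann ellipse has a_t = (r₁ + r₂)/2 = 26850 km.
Circular speed at r₁: v₁ = √(μ/r₁) = √(3.986×10^5/6700) = 7.7131 km/s.
On the transfer ellipse at r₁, v² = μ(2/r − 1/a) gives v_p = √[μ(2/r₁ − 1/a_t)] = 10.205 km/s.
First burn Δv₁ = |v_p − v₁| = 2.492 km/s.
Circular speed at r₂: v₂ = √(μ/r₂) = 2.912 km/s.
Transfer-orbit speed at r₂: v_a = √[μ(2/r₂ − 1/a_t)] = 1.455 km/s.
Second burn Δv₂ = |v₂ − v_a| = 1.457 km/s.
Total Δv = Δv₁ + Δv₂ = 3.949 km/s.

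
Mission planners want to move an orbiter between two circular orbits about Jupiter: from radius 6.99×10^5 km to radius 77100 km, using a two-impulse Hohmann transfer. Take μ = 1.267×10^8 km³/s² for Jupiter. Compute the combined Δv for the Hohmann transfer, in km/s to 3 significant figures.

Δv = 21.3 km/s

The Hohmann ellipse has a_t = (r₁ + r₂)/2 = 3.8805×10^5 km.
At r₁ the circular-orbit speed is v₁ = √(μ/r₁) = 13.463 km/s.
Transfer-orbit speed at r₁ (v² = μ(2/r − 1/a)): v_a = √[μ(2/r₁ − 1/a_t)] = 6.0011 km/s.
First burn Δv₁ = |v_a − v₁| = 7.462 km/s.
At r₂, v₂ = √(μ/r₂) = 40.54 km/s.
Transfer-orbit speed at r₂: v_p = √[μ(2/r₂ − 1/a_t)] = 54.41 km/s.
Second burn Δv₂ = |v₂ − v_p| = 13.87 km/s.
Total Δv = Δv₁ + Δv₂ = 21.33 km/s.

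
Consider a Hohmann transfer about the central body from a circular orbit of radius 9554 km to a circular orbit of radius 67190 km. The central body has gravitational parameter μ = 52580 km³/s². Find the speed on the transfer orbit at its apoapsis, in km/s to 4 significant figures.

Semi-major axis of the transfer orbit: a_t = (9554 + 67190)/2 = 38372 km.
At apoapsis, r = 67190 km.
Applying v² = μ(2/r − 1/a_t): v = 0.4414 km/s.

v = 0.4414 km/s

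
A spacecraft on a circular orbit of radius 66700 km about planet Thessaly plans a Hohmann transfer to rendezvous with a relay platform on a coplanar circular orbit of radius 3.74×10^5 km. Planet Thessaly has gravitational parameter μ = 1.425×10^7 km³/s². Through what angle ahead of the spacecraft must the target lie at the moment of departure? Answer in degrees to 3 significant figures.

Semi-major axis of the transfer orbit: a_t = (66700 + 3.740×10^5)/2 = 2.2035×10^5 km.
The half-period of the transfer ellipse is t = π√(a_t³/μ) = 86082 s.
The target's mean motion on its circular orbit is ω₂ = √(μ/r₂³) = 1.6504×10^-5 rad/s.
Angle swept by the target during transfer: ω₂·t = 1.4207 rad = 81.40°.
The spacecraft traverses 180° on the transfer ellipse, so the target must lead by 180° − 81.40° = 98.6°.

φ = 98.6°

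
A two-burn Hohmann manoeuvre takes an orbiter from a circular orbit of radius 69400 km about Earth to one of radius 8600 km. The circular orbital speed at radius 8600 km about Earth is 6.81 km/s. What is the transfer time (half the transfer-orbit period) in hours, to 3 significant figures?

From the circular-orbit relation v² = μ/r at r = 8600 km: μ = v²r = (6.81)² × 8600 = 3.98834×10^5 km³/s².
The Hohmann ellipse has a_t = (r₁ + r₂)/2 = 39000 km.
By Kepler's third law the transfer-orbit period is T = 2π√(a_t³/μ), so t = T/2 = 38310 s.
Converting: 38310 s ÷ 3600 s/hour = 10.6 hours.

t = 10.6 hours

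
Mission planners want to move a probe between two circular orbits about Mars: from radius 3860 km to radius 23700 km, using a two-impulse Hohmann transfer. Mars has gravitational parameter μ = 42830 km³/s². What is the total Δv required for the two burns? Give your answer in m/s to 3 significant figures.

Δv = 1670 m/s

The Hohmann ellipse has a_t = (r₁ + r₂)/2 = 13780 km.
At r₁ the circular-orbit speed is v₁ = √(μ/r₁) = 3.331 km/s.
On the transfer ellipse at r₁, v² = μ(2/r − 1/a) gives v_p = √[μ(2/r₁ − 1/a_t)] = 4.368 km/s.
First burn Δv₁ = |v_p − v₁| = 1.037 km/s.
Circular speed at r₂: v₂ = √(μ/r₂) = 1.3443 km/s.
Transfer-orbit speed at r₂: v_a = √[μ(2/r₂ − 1/a_t)] = 0.71149 km/s.
Second burn Δv₂ = |v₂ − v_a| = 0.6328 km/s.
Δv = Δv₁ + Δv₂ = 1.037 + 0.6328 = 1.670 km/s.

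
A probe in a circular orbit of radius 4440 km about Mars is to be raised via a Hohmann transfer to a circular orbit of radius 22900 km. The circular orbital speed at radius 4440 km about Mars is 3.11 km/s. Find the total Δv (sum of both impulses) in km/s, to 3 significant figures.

Δv = 1.50 km/s

From the circular-orbit relation v² = μ/r at r = 4440 km: μ = v²r = (3.11)² × 4440 = 42944.1 km³/s².
The Hohmann ellipse has a_t = (r₁ + r₂)/2 = 13670 km.
Circular speed at r₁: v₁ = √(μ/r₁) = √(42944.1/4440) = 3.1100 km/s.
Transfer-orbit speed at r₁ (vis-viva): v_p = √[μ(2/r₁ − 1/a_t)] = 4.0253 km/s.
First burn Δv₁ = |v_p − v₁| = 0.9153 km/s.
Circular speed at r₂: v₂ = √(μ/r₂) = 1.3694 km/s.
Transfer-orbit speed at r₂: v_a = √[μ(2/r₂ − 1/a_t)] = 0.78044 km/s.
Second burn Δv₂ = |v₂ − v_a| = 0.5890 km/s.
Δv = Δv₁ + Δv₂ = 0.9153 + 0.5890 = 1.504 km/s.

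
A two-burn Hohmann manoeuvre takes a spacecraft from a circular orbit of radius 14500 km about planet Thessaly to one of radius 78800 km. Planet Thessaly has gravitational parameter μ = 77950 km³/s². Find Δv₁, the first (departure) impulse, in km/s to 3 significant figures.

Δv₁ = 0.695 km/s

Semi-major axis of the transfer orbit: a_t = (14500 + 78800)/2 = 46650 km.
Circular speed at r = 14500 km: v_c = √(μ/r) = 2.3186 km/s.
Vis-viva on the transfer ellipse at r = 14500 km gives v_t = √[μ(2/r − 1/a_t)] = 3.0134 km/s.
Δv₁ = |v_t − v_c| = |3.0134 − 2.3186| = 0.6948 km/s.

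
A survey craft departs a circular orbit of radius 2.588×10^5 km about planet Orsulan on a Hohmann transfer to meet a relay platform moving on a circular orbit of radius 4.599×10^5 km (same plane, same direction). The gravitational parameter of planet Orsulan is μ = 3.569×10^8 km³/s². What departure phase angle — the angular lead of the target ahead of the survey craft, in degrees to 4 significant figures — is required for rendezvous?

The Hohmann ellipse has a_t = (r₁ + r₂)/2 = 3.5935×10^5 km.
The half-period of the transfer ellipse is t = π√(a_t³/μ) = 35822.3 s.
Target angular speed ω₂ = √(μ/r₂³) = 6.05729×10^-5 rad/s.
Angle swept by the target during transfer: ω₂·t = 2.16986 rad = 124.32°.
The survey craft traverses 180° on the transfer ellipse, so the target must lead by 180° − 124.32° = 55.68°.

φ = 55.68°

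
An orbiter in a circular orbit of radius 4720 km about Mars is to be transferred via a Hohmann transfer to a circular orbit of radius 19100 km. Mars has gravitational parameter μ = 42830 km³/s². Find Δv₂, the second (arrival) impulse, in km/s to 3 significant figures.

Transfer-ellipse semi-major axis a_t = (r₁ + r₂)/2 = (4720 + 19100)/2 = 11910 km.
On the circular orbit at r = 19100 km, v_c = √(μ/r) = 1.4975 km/s.
Vis-viva on the transfer ellipse at r = 19100 km gives v_t = √[μ(2/r − 1/a_t)] = 0.94270 km/s.
Δv₂ = |v_t − v_c| = |0.94270 − 1.4975| = 0.5548 km/s.

Δv₂ = 0.555 km/s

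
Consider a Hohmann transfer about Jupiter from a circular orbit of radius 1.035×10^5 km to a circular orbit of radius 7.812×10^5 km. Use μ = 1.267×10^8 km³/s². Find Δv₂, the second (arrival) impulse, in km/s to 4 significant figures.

Δv₂ = 6.575 km/s

Transfer-ellipse semi-major axis a_t = (r₁ + r₂)/2 = (1.035×10^5 + 7.812×10^5)/2 = 4.4235×10^5 km.
On the circular orbit at r = 7.812×10^5 km, v_c = √(μ/r) = 12.735 km/s.
Vis-viva on the transfer ellipse at r = 7.812×10^5 km gives v_t = √[μ(2/r − 1/a_t)] = 6.1602 km/s.
Δv₂ = |v_t − v_c| = |6.1602 − 12.735| = 6.575 km/s.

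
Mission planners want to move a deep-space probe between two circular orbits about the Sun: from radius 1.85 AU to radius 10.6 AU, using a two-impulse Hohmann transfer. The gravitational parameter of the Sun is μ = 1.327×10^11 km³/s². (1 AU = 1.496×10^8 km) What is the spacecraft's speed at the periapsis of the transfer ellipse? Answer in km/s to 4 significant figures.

v = 28.57 km/s

In km: r₁ = 1.85 × 1.496×10^8 = 2.7676×10^8 km; r₂ = 10.6 × 1.496×10^8 = 1.58576×10^9 km.
The Hohmann ellipse has a_t = (r₁ + r₂)/2 = 9.3126×10^8 km.
The periapsis of the transfer ellipse is at r = 2.7676×10^8 km.
From the vis-viva equation, v = √[μ(2/r − 1/a_t)] = 28.57 km/s.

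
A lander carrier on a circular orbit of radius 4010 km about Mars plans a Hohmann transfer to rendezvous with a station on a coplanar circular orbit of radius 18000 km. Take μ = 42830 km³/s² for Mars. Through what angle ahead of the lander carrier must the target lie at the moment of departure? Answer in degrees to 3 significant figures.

The Hohmann ellipse has a_t = (r₁ + r₂)/2 = 11005 km.
Transfer time t = π√(a_t³/μ) = 17525.12 s.
The target's mean motion on its circular orbit is ω₂ = √(μ/r₂³) = 8.569693×10^-5 rad/s.
Angle swept by the target during transfer: ω₂·t = 1.501849 rad = 86.0496°.
Arrival is 180° from departure on the ellipse, so φ = 180° − 86.0496° = 94.0°.

φ = 94.0°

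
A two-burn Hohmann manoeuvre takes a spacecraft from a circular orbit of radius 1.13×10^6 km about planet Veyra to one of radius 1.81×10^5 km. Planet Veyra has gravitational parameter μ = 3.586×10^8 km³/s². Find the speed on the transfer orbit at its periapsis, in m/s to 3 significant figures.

v = 58400 m/s

Transfer-ellipse semi-major axis a_t = (r₁ + r₂)/2 = (1.130×10^6 + 1.810×10^5)/2 = 6.555×10^5 km.
At periapsis, r = 1.810×10^5 km.
From the vis-viva equation, v = √[μ(2/r − 1/a_t)] = 58.44 km/s.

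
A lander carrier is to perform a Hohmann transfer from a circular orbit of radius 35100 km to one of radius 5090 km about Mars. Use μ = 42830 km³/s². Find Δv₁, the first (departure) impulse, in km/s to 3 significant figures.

Δv₁ = 0.549 km/s

Semi-major axis of the transfer orbit: a_t = (35100 + 5090)/2 = 20095 km.
On the circular orbit at r = 35100 km, v_c = √(μ/r) = 1.10464 km/s.
Transfer-orbit speed at the same r (vis-viva, a = a_t): v_t = √[μ(2/r − 1/a_t)] = 0.555950 km/s.
Δv₁ = |v_t − v_c| = |0.555950 − 1.10464| = 0.5487 km/s.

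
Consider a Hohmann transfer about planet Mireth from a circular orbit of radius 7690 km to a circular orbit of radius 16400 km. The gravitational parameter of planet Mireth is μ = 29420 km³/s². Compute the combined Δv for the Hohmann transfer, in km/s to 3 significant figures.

Δv = 0.596 km/s

Transfer-ellipse semi-major axis a_t = (r₁ + r₂)/2 = (7690 + 16400)/2 = 12045 km.
Circular speed at r₁: v₁ = √(μ/r₁) = √(29420/7690) = 1.9559519 km/s.
On the transfer ellipse at r₁, vis-viva equation gives v_p = √[μ(2/r₁ − 1/a_t)] = 2.2823208 km/s.
First burn Δv₁ = |v_p − v₁| = 0.3263689 km/s.
At r₂, v₂ = √(μ/r₂) = 1.3393664 km/s.
Transfer-orbit speed at r₂: v_a = √[μ(2/r₂ − 1/a_t)] = 1.0701858 km/s.
Second burn Δv₂ = |v₂ − v_a| = 0.2691806 km/s.
Total Δv = Δv₁ + Δv₂ = 0.5955 km/s.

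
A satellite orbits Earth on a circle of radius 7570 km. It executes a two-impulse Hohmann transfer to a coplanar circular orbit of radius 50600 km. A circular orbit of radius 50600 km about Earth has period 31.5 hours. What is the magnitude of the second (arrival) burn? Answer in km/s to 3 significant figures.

Δv₂ = 1.37 km/s

From Kepler's third law T² = 4π²r³/μ at r = 50600 km, T = 31.5 hours = 31.5 × 3600 s = 1.134×10^5 s: μ = 4π²r³/T² = 3.97727×10^5 km³/s².
Transfer-ellipse semi-major axis a_t = (r₁ + r₂)/2 = (7570 + 50600)/2 = 29085 km.
Circular speed at r = 50600 km: v_c = √(μ/r) = 2.8036 km/s.
Transfer-orbit speed at the same r (vis-viva, a = a_t): v_t = √[μ(2/r − 1/a_t)] = 1.4303 km/s.
Δv₂ = |v_t − v_c| = |1.4303 − 2.8036| = 1.373 km/s.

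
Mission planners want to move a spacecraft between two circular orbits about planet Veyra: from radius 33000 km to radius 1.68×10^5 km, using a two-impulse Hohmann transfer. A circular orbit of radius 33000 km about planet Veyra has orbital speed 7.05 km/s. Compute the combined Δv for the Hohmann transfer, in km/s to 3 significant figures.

From the circular-orbit relation v² = μ/r at r = 33000 km: μ = v²r = (7.05)² × 33000 = 1.64018×10^6 km³/s².
Transfer-ellipse semi-major axis a_t = (r₁ + r₂)/2 = (33000 + 1.680×10^5)/2 = 1.005×10^5 km.
Circular speed at r₁: v₁ = √(μ/r₁) = √(1.64018×10^6/33000) = 7.050 km/s.
On the transfer ellipse at r₁, vis-viva equation gives v_p = √[μ(2/r₁ − 1/a_t)] = 9.115 km/s.
First burn Δv₁ = |v_p − v₁| = 2.065 km/s.
Circular speed at r₂: v₂ = √(μ/r₂) = 3.1246 km/s.
Transfer-orbit speed at r₂: v_a = √[μ(2/r₂ − 1/a_t)] = 1.7905 km/s.
Second burn Δv₂ = |v₂ − v_a| = 1.334 km/s.
Δv = Δv₁ + Δv₂ = 2.065 + 1.334 = 3.399 km/s.

Δv = 3.40 km/s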